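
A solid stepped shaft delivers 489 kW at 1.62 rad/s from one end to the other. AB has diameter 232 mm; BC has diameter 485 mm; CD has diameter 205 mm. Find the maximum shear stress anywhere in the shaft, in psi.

25900 psi

ω = 1.62 rad/s, so T = P/ω = 489×10³ / 1.620 = 301900 N·m.
Under the same torque, τ_max = 16T/(πd³) is largest where d is smallest — segment CD (d = 205 mm).
τ_max = 16·301900/(π·(0.205)³) = 1.784×10^8 Pa.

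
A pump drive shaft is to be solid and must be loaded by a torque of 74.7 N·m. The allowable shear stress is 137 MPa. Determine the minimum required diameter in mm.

For a solid shaft τ_max = 16T/(πd³), so d = (16T/(π τ_allow))^(1/3) = (16·74.70/(π·1.37×10^8))^(1/3) = 0.01406 m.

14.1 mm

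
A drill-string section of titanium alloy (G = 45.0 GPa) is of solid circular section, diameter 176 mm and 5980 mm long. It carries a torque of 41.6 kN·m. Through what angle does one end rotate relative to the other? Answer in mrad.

J = πd⁴/32 = π(0.176)⁴/32 = 9.420×10^-5 m⁴.
θ = T·L/(G·J) = 41600 × 5.98 / (45.0×10⁹ × 9.420×10^-5) = 0.05869 rad.

58.7 mrad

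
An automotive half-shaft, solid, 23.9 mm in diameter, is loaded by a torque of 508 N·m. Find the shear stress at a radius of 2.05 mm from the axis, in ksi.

J = πd⁴/32 = π(0.0239)⁴/32 = 3.203×10^-8 m⁴.
Shear stress varies linearly with radius: τ = T·r/J = 508.0 × 0.00205 / 3.203×10^-8 = 3.251×10^7 Pa.

4.72 ksi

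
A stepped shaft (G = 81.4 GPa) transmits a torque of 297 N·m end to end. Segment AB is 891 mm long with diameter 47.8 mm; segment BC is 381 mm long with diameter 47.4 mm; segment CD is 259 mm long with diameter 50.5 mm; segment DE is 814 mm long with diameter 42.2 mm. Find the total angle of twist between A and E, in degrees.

1.16°

J_AB = π(0.0478)⁴/32 = 5.13×10^-7 m⁴; J_BC = π(0.0474)⁴/32 = 4.96×10^-7 m⁴; J_CD = π(0.0505)⁴/32 = 6.39×10^-7 m⁴; J_DE = π(0.0422)⁴/32 = 3.11×10^-7 m⁴.
θ = (T/G)·Σ L_i/J_i = (297.0/81.4×10⁹)·(0.891/5.13×10^-7 + 0.381/4.96×10^-7 + 0.259/6.39×10^-7 + 0.814/3.11×10^-7) = 0.02017 rad.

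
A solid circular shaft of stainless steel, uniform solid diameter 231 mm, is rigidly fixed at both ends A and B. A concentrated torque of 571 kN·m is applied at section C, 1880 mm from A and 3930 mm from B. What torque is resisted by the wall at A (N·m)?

386000 N·m

With uniform GJ and both ends fixed, compatibility θ_AC = θ_CB gives T_A·a = T_B·b, together with T_A + T_B = T₀.
T_A = T₀·b/(a+b) = 571000·3930/5810 = 386200 N·m; T_B = 184800 N·m.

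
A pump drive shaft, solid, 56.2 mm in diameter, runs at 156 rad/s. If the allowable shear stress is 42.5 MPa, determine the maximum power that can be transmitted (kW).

231 kW

J = πd⁴/32 = π(0.0562)⁴/32 = 9.794×10^-7 m⁴.
T_max = τ_allow·J/r = 4.25×10^7 × 9.794×10^-7 / 0.0281 = 1481 N·m.
ω = 156 rad/s, so P_max = T_max·ω = 2.311×10^5 W.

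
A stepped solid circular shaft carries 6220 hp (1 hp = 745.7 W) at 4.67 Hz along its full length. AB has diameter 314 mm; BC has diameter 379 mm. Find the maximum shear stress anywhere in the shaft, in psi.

ω = 2π·4.67 = 29.34 rad/s, so T = P/ω = 6220×745.7 / 29.34 = 158100 N·m.
Under the same torque, τ_max = 16T/(πd³) is largest where d is smallest — segment AB (d = 314 mm).
τ_max = 16·158100/(π·(0.314)³) = 2.600×10^7 Pa.

3770 psi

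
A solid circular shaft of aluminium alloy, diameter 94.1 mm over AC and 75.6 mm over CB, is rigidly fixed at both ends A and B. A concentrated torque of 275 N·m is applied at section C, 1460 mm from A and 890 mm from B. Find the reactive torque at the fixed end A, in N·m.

163 N·m

Compatibility: T_A·a/J_AC = T_B·b/J_CB with T_A + T_B = T₀.
J_AC = 7.70×10^-6 m⁴, J_CB = 3.21×10^-6 m⁴, so T_A = T₀·(J_AC/a)/((J_AC/a)+(J_CB/b)) = 163.4 N·m, T_B = 111.6 N·m.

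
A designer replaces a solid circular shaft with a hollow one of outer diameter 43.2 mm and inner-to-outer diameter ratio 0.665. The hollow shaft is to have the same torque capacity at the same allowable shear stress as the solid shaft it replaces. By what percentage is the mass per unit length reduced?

Equal τ_max and T ⇒ the solid shaft needs d_s³ = d_o³(1−k⁴), so d_s = 43.2·(1−0.665⁴)^(1/3) = 40.18 mm.
Area ratio A_h/A_s = d_o²(1−k²)/d_s² = (1−k²)/(1−k⁴)^(2/3) = 0.6449.
Mass saving = 1 − 0.6449 = 35.5 %.

35.5 %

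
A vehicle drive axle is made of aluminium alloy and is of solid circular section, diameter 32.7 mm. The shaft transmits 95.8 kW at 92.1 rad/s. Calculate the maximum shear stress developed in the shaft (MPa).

152 MPa

ω = 92.1 rad/s, so T = P/ω = 95.8×10³ / 92.10 = 1040 N·m.
J = πd⁴/32 = π(0.0327)⁴/32 = 1.123×10^-7 m⁴.
τ_max = T·r/J = 1040 × 0.0163 / 1.123×10^-7 = 1.515×10^8 Pa.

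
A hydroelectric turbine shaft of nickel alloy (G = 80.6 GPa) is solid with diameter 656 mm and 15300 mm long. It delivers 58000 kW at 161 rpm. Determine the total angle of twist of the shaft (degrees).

2.06°

ω = 2π·161/60 = 16.86 rad/s, so T = P/ω = 58000×10³ / 16.86 = 3.440e6 N·m.
J = πd⁴/32 = π(0.656)⁴/32 = 0.01818 m⁴.
θ = T·L/(G·J) = 3.440e6 × 15.3 / (80.6×10⁹ × 0.01818) = 0.03592 rad.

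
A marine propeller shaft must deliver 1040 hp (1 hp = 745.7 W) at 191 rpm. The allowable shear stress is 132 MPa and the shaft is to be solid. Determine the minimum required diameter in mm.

ω = 2π·191/60 = 20.00 rad/s, so T = P/ω = 1040×745.7 / 20.00 = 38770 N·m.
For a solid shaft τ_max = 16T/(πd³), so d = (16T/(π τ_allow))^(1/3) = (16·38770/(π·1.32×10^8))^(1/3) = 0.1144 m.

114 mm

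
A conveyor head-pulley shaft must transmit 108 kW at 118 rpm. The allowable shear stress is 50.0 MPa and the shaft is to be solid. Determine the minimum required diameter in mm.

96.2 mm

ω = 2π·118/60 = 12.36 rad/s, so T = P/ω = 108×10³ / 12.36 = 8740 N·m.
For a solid shaft τ_max = 16T/(πd³), so d = (16T/(π τ_allow))^(1/3) = (16·8740/(π·5.00×10^7))^(1/3) = 0.09620 m.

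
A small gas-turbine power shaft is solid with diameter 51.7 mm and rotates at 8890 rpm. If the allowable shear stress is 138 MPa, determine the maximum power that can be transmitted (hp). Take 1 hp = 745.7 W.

4670 hp

J = πd⁴/32 = π(0.0517)⁴/32 = 7.014×10^-7 m⁴.
T_max = τ_allow·J/r = 1.38×10^8 × 7.014×10^-7 / 0.0259 = 3744 N·m.
ω = 2π·8890/60 = 931.0 rad/s, so P_max = T_max·ω = 3.486×10^6 W.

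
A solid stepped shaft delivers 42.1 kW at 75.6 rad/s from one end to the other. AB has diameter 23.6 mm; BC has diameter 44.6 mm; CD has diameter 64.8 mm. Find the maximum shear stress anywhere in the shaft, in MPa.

216 MPa

ω = 75.6 rad/s, so T = P/ω = 42.1×10³ / 75.60 = 556.9 N·m.
Under the same torque, τ_max = 16T/(πd³) is largest where d is smallest — segment AB (d = 23.6 mm).
τ_max = 16·556.9/(π·(0.0236)³) = 2.158×10^8 Pa.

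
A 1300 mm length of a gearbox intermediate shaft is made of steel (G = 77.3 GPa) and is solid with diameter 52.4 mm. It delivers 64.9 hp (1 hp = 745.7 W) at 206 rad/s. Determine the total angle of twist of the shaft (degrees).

0.306°

ω = 206 rad/s, so T = P/ω = 64.9×745.7 / 206.0 = 234.9 N·m.
J = πd⁴/32 = π(0.0524)⁴/32 = 7.402×10^-7 m⁴.
θ = T·L/(G·J) = 234.9 × 1.30 / (77.3×10⁹ × 7.402×10^-7) = 5.338×10^-3 rad.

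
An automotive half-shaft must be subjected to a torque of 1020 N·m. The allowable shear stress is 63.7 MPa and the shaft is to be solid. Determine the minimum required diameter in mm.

For a solid shaft τ_max = 16T/(πd³), so d = (16T/(π τ_allow))^(1/3) = (16·1020/(π·6.37×10^7))^(1/3) = 0.04337 m.

43.4 mm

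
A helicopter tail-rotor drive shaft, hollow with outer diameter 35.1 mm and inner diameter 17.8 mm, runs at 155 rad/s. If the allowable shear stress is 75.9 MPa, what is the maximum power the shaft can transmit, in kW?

J = π(d_o⁴ − d_i⁴)/32 = π(0.0351⁴ − 0.0178⁴)/32 = 1.392×10^-7 m⁴.
T_max = τ_allow·J/r = 7.59×10^7 × 1.392×10^-7 / 0.0175 = 601.8 N·m.
ω = 155 rad/s, so P_max = T_max·ω = 9.328×10^4 W.

93.3 kW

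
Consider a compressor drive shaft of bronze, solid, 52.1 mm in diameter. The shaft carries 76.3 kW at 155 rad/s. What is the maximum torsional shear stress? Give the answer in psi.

2570 psi

ω = 155 rad/s, so T = P/ω = 76.3×10³ / 155.0 = 492.3 N·m.
J = πd⁴/32 = π(0.0521)⁴/32 = 7.234×10^-7 m⁴.
τ_max = T·r/J = 492.3 × 0.0261 / 7.234×10^-7 = 1.773×10^7 Pa.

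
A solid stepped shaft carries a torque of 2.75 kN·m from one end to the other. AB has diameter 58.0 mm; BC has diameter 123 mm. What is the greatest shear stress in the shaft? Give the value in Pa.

7.18e7 Pa

Under the same torque, τ_max = 16T/(πd³) is largest where d is smallest — segment AB (d = 58.0 mm).
τ_max = 16·2750/(π·(0.0580)³) = 7.178×10^7 Pa.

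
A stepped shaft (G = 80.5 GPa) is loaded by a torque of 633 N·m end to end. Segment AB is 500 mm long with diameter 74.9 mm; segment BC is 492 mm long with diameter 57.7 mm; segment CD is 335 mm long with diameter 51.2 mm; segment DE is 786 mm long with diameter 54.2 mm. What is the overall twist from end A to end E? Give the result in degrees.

0.918°

J_AB = π(0.0749)⁴/32 = 3.09×10^-6 m⁴; J_BC = π(0.0577)⁴/32 = 1.09×10^-6 m⁴; J_CD = π(0.0512)⁴/32 = 6.75×10^-7 m⁴; J_DE = π(0.0542)⁴/32 = 8.47×10^-7 m⁴.
θ = (T/G)·Σ L_i/J_i = (633.0/80.5×10⁹)·(0.500/3.09×10^-6 + 0.492/1.09×10^-6 + 0.335/6.75×10^-7 + 0.786/8.47×10^-7) = 0.01603 rad.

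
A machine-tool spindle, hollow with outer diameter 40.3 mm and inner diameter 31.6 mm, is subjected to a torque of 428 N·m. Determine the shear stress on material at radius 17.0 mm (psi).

6550 psi

J = π(d_o⁴ − d_i⁴)/32 = π(0.0403⁴ − 0.0316⁴)/32 = 1.611×10^-7 m⁴.
Shear stress varies linearly with radius: τ = T·r/J = 428.0 × 0.0170 / 1.611×10^-7 = 4.518×10^7 Pa.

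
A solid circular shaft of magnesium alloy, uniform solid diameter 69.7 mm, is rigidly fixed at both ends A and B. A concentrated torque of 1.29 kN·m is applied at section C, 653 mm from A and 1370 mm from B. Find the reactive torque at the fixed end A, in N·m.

874 N·m

With uniform GJ and both ends fixed, compatibility θ_AC = θ_CB gives T_A·a = T_B·b, together with T_A + T_B = T₀.
T_A = T₀·b/(a+b) = 1290·1370/2023 = 873.6 N·m; T_B = 416.4 N·m.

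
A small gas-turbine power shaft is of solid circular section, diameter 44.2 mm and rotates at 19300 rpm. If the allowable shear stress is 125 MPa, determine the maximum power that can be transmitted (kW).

4280 kW

J = πd⁴/32 = π(0.0442)⁴/32 = 3.747×10^-7 m⁴.
T_max = τ_allow·J/r = 1.25×10^8 × 3.747×10^-7 / 0.0221 = 2119 N·m.
ω = 2π·19300/60 = 2021 rad/s, so P_max = T_max·ω = 4.283×10^6 W.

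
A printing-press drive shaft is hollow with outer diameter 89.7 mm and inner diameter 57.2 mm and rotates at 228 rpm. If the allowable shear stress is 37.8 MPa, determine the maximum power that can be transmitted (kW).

107 kW

J = π(d_o⁴ − d_i⁴)/32 = π(0.0897⁴ − 0.0572⁴)/32 = 5.305×10^-6 m⁴.
T_max = τ_allow·J/r = 3.78×10^7 × 5.305×10^-6 / 0.0449 = 4471 N·m.
ω = 2π·228/60 = 23.88 rad/s, so P_max = T_max·ω = 1.067×10^5 W.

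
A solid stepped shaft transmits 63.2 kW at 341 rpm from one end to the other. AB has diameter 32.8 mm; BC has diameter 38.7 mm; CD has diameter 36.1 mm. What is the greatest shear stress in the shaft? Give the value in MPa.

ω = 2π·341/60 = 35.71 rad/s, so T = P/ω = 63.2×10³ / 35.71 = 1770 N·m.
Under the same torque, τ_max = 16T/(πd³) is largest where d is smallest — segment AB (d = 32.8 mm).
τ_max = 16·1770/(π·(0.0328)³) = 2.554×10^8 Pa.

255 MPa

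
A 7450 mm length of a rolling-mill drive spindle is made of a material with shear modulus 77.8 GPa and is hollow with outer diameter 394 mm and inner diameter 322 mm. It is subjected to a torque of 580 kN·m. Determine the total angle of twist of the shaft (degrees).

2.43°

J = π(d_o⁴ − d_i⁴)/32 = π(0.394⁴ − 0.322⁴)/32 = 1.310×10^-3 m⁴.
θ = T·L/(G·J) = 580000 × 7.45 / (77.8×10⁹ × 1.310×10^-3) = 0.04238 rad.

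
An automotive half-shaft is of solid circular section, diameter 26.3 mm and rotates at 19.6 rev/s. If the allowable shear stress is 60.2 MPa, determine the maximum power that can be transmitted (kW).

26.5 kW

J = πd⁴/32 = π(0.0263)⁴/32 = 4.697×10^-8 m⁴.
T_max = τ_allow·J/r = 6.02×10^7 × 4.697×10^-8 / 0.0132 = 215.0 N·m.
ω = 2π·19.6 = 123.2 rad/s, so P_max = T_max·ω = 2.648×10^4 W.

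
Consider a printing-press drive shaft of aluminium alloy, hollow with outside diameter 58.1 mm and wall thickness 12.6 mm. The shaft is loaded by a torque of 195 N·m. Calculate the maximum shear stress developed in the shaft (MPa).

J = π(d_o⁴ − d_i⁴)/32 = π(0.0581⁴ − 0.0329⁴)/32 = 1.004×10^-6 m⁴.
τ_max = T·r/J = 195.0 × 0.0290 / 1.004×10^-6 = 5.644×10^6 Pa.

5.64 MPa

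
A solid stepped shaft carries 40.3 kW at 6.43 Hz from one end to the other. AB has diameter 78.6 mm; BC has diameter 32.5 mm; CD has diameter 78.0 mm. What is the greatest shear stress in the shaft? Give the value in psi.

21500 psi

ω = 2π·6.43 = 40.40 rad/s, so T = P/ω = 40.3×10³ / 40.40 = 997.5 N·m.
Under the same torque, τ_max = 16T/(πd³) is largest where d is smallest — segment BC (d = 32.5 mm).
τ_max = 16·997.5/(π·(0.0325)³) = 1.480×10^8 Pa.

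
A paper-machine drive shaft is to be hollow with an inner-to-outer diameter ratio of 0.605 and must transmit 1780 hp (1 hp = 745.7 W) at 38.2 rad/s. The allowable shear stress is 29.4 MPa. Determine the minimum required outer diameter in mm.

191 mm

ω = 38.2 rad/s, so T = P/ω = 1780×745.7 / 38.20 = 34750 N·m.
For a hollow shaft with d_i/d_o = 0.605: τ_max = 16T/(π d_o³ (1−k⁴)), so d_o = [16T/(π τ_allow (1−k⁴))]^(1/3) = [16·34750/(π·2.94×10^7·0.8660)]^(1/3) = 0.1908 m.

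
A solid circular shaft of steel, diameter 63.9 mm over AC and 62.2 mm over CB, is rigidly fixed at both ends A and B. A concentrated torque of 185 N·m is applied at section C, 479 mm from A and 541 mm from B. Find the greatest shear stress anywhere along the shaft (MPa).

Compatibility: T_A·a/J_AC = T_B·b/J_CB with T_A + T_B = T₀.
J_AC = 1.64×10^-6 m⁴, J_CB = 1.47×10^-6 m⁴, so T_A = T₀·(J_AC/a)/((J_AC/a)+(J_CB/b)) = 103.1 N·m, T_B = 81.93 N·m.
τ in each portion: τ_AC = 2.01×10^6 Pa, τ_CB = 1.73×10^6 Pa; maximum is in AC.
τ_max = T_AC·r/J = 103.1·0.0319/1.64×10^-6 = 2.012×10^6 Pa.

2.01 MPa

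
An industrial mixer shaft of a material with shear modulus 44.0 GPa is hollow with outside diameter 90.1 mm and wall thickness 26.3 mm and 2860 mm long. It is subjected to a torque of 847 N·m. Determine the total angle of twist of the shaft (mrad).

J = π(d_o⁴ − d_i⁴)/32 = π(0.0901⁴ − 0.0375⁴)/32 = 6.276×10^-6 m⁴.
θ = T·L/(G·J) = 847.0 × 2.86 / (44.0×10⁹ × 6.276×10^-6) = 8.773×10^-3 rad.

8.77 mrad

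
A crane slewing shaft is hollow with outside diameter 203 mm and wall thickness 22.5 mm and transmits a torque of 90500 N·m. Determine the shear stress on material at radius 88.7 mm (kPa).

76100 kPa

J = π(d_o⁴ − d_i⁴)/32 = π(0.203⁴ − 0.158⁴)/32 = 1.055×10^-4 m⁴.
Shear stress varies linearly with radius: τ = T·r/J = 90500 × 0.0887 / 1.055×10^-4 = 7.606×10^7 Pa.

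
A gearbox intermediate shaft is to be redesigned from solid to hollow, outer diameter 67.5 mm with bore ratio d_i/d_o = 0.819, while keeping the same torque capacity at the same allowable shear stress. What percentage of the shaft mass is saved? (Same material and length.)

51.0 %

Equal τ_max and T ⇒ the solid shaft needs d_s³ = d_o³(1−k⁴), so d_s = 67.5·(1−0.819⁴)^(1/3) = 55.31 mm.
Area ratio A_h/A_s = d_o²(1−k²)/d_s² = (1−k²)/(1−k⁴)^(2/3) = 0.4904.
Mass saving = 1 − 0.4904 = 51.0 %.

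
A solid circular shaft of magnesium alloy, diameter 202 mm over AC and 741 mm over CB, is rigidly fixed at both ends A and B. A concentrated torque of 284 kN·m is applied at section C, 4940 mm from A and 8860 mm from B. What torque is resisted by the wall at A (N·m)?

Compatibility: T_A·a/J_AC = T_B·b/J_CB with T_A + T_B = T₀.
J_AC = 1.63×10^-4 m⁴, J_CB = 0.0296 m⁴, so T_A = T₀·(J_AC/a)/((J_AC/a)+(J_CB/b)) = 2785 N·m, T_B = 281200 N·m.

2790 N·m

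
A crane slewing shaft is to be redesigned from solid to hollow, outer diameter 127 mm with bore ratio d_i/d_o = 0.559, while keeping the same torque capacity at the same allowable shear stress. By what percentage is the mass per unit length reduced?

Equal τ_max and T ⇒ the solid shaft needs d_s³ = d_o³(1−k⁴), so d_s = 127·(1−0.559⁴)^(1/3) = 122.7 mm.
Area ratio A_h/A_s = d_o²(1−k²)/d_s² = (1−k²)/(1−k⁴)^(2/3) = 0.7363.
Mass saving = 1 − 0.7363 = 26.4 %.

26.4 %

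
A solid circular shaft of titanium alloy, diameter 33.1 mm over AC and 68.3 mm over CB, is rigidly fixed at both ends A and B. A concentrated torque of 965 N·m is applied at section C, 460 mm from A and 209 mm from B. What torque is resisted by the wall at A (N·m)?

Compatibility: T_A·a/J_AC = T_B·b/J_CB with T_A + T_B = T₀.
J_AC = 1.18×10^-7 m⁴, J_CB = 2.14×10^-6 m⁴, so T_A = T₀·(J_AC/a)/((J_AC/a)+(J_CB/b)) = 23.59 N·m, T_B = 941.4 N·m.

23.6 N·m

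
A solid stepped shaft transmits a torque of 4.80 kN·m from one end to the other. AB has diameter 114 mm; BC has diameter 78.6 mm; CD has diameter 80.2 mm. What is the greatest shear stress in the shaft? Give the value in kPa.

Under the same torque, τ_max = 16T/(πd³) is largest where d is smallest — segment BC (d = 78.6 mm).
τ_max = 16·4800/(π·(0.0786)³) = 5.034×10^7 Pa.

50300 kPa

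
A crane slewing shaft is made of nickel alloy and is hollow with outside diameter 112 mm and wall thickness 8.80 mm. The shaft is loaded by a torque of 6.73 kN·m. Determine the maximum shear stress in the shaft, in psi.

J = π(d_o⁴ − d_i⁴)/32 = π(0.112⁴ − 0.0944⁴)/32 = 7.652×10^-6 m⁴.
τ_max = T·r/J = 6730 × 0.0560 / 7.652×10^-6 = 4.925×10^7 Pa.

7140 psi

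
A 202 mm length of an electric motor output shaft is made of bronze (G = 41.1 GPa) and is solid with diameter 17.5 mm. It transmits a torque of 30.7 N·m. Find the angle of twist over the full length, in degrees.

0.939°

J = πd⁴/32 = π(0.0175)⁴/32 = 9.208×10^-9 m⁴.
θ = T·L/(G·J) = 30.70 × 0.202 / (41.1×10⁹ × 9.208×10^-9) = 0.01639 rad.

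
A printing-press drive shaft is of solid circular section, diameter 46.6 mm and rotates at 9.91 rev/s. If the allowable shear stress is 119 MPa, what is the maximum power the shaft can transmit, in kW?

J = πd⁴/32 = π(0.0466)⁴/32 = 4.630×10^-7 m⁴.
T_max = τ_allow·J/r = 1.19×10^8 × 4.630×10^-7 / 0.0233 = 2364 N·m.
ω = 2π·9.91 = 62.27 rad/s, so P_max = T_max·ω = 1.472×10^5 W.

147 kW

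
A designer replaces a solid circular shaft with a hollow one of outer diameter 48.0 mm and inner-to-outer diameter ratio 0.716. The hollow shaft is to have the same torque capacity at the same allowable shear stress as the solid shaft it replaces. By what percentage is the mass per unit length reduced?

40.3 %

Equal τ_max and T ⇒ the solid shaft needs d_s³ = d_o³(1−k⁴), so d_s = 48.0·(1−0.716⁴)^(1/3) = 43.36 mm.
Area ratio A_h/A_s = d_o²(1−k²)/d_s² = (1−k²)/(1−k⁴)^(2/3) = 0.5972.
Mass saving = 1 − 0.5972 = 40.3 %.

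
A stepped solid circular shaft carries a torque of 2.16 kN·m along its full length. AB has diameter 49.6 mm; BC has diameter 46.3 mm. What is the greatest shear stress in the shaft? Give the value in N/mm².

Under the same torque, τ_max = 16T/(πd³) is largest where d is smallest — segment BC (d = 46.3 mm).
τ_max = 16·2160/(π·(0.0463)³) = 1.108×10^8 Pa.

111 N/mm²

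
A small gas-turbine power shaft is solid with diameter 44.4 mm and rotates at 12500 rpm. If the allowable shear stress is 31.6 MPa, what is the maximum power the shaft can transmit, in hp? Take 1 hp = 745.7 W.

J = πd⁴/32 = π(0.0444)⁴/32 = 3.815×10^-7 m⁴.
T_max = τ_allow·J/r = 3.16×10^7 × 3.815×10^-7 / 0.0222 = 543.1 N·m.
ω = 2π·12500/60 = 1309 rad/s, so P_max = T_max·ω = 7.109×10^5 W.

953 hp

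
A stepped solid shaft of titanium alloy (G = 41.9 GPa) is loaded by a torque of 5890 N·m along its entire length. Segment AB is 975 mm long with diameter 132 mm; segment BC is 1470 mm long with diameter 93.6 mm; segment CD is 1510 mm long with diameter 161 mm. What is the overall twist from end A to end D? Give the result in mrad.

35.2 mrad

J_AB = π(0.132)⁴/32 = 2.98×10^-5 m⁴; J_BC = π(0.0936)⁴/32 = 7.54×10^-6 m⁴; J_CD = π(0.161)⁴/32 = 6.60×10^-5 m⁴.
θ = (T/G)·Σ L_i/J_i = (5890/41.9×10⁹)·(0.975/2.98×10^-5 + 1.47/7.54×10^-6 + 1.51/6.60×10^-5) = 0.03524 rad.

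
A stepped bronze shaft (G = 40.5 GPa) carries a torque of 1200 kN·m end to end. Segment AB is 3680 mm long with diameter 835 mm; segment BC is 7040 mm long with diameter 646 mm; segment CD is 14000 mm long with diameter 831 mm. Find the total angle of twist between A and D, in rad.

0.0233 rad

J_AB = π(0.835)⁴/32 = 0.0477 m⁴; J_BC = π(0.646)⁴/32 = 0.0171 m⁴; J_CD = π(0.831)⁴/32 = 0.0468 m⁴.
θ = (T/G)·Σ L_i/J_i = (1.200e6/40.5×10⁹)·(3.68/0.0477 + 7.04/0.0171 + 14.0/0.0468) = 0.02335 rad.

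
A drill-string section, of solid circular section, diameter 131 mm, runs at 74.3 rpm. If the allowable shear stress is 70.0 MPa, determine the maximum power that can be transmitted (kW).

J = πd⁴/32 = π(0.131)⁴/32 = 2.891×10^-5 m⁴.
T_max = τ_allow·J/r = 7.00×10^7 × 2.891×10^-5 / 0.0655 = 30900 N·m.
ω = 2π·74.3/60 = 7.781 rad/s, so P_max = T_max·ω = 2.404×10^5 W.

240 kW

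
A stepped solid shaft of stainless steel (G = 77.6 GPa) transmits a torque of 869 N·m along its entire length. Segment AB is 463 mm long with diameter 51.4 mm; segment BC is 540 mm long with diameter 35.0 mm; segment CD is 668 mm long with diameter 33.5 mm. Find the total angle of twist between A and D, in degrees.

J_AB = π(0.0514)⁴/32 = 6.85×10^-7 m⁴; J_BC = π(0.0350)⁴/32 = 1.47×10^-7 m⁴; J_CD = π(0.0335)⁴/32 = 1.24×10^-7 m⁴.
θ = (T/G)·Σ L_i/J_i = (869.0/77.6×10⁹)·(0.463/6.85×10^-7 + 0.540/1.47×10^-7 + 0.668/1.24×10^-7) = 0.1091 rad.

6.25°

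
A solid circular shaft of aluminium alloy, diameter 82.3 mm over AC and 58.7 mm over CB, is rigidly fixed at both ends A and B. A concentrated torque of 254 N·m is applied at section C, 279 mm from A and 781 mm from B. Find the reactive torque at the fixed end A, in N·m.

233 N·m

Compatibility: T_A·a/J_AC = T_B·b/J_CB with T_A + T_B = T₀.
J_AC = 4.50×10^-6 m⁴, J_CB = 1.17×10^-6 m⁴, so T_A = T₀·(J_AC/a)/((J_AC/a)+(J_CB/b)) = 232.5 N·m, T_B = 21.50 N·m.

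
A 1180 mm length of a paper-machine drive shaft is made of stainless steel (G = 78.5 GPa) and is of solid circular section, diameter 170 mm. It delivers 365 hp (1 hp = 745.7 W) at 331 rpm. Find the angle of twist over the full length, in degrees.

ω = 2π·331/60 = 34.66 rad/s, so T = P/ω = 365×745.7 / 34.66 = 7852 N·m.
J = πd⁴/32 = π(0.170)⁴/32 = 8.200×10^-5 m⁴.
θ = T·L/(G·J) = 7852 × 1.18 / (78.5×10⁹ × 8.200×10^-5) = 1.440×10^-3 rad.

0.0825°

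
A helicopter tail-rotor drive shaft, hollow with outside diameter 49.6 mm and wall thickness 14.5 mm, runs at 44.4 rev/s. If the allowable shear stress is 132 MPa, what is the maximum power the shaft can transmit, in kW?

J = π(d_o⁴ − d_i⁴)/32 = π(0.0496⁴ − 0.0206⁴)/32 = 5.765×10^-7 m⁴.
T_max = τ_allow·J/r = 1.32×10^8 × 5.765×10^-7 / 0.0248 = 3069 N·m.
ω = 2π·44.4 = 279.0 rad/s, so P_max = T_max·ω = 8.560×10^5 W.

856 kW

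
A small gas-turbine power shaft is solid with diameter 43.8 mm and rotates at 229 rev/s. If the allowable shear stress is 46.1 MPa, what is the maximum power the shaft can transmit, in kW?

J = πd⁴/32 = π(0.0438)⁴/32 = 3.613×10^-7 m⁴.
T_max = τ_allow·J/r = 4.61×10^7 × 3.613×10^-7 / 0.0219 = 760.6 N·m.
ω = 2π·229 = 1439 rad/s, so P_max = T_max·ω = 1.094×10^6 W.

1090 kW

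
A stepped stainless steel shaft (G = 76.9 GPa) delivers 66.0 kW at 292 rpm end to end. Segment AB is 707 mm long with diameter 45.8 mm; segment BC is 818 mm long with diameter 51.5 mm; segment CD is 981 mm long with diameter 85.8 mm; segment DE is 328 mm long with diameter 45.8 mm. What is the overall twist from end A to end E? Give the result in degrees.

6.05°

ω = 2π·292/60 = 30.58 rad/s, so T = P/ω = 66.0×10³ / 30.58 = 2158 N·m.
J_AB = π(0.0458)⁴/32 = 4.32×10^-7 m⁴; J_BC = π(0.0515)⁴/32 = 6.91×10^-7 m⁴; J_CD = π(0.0858)⁴/32 = 5.32×10^-6 m⁴; J_DE = π(0.0458)⁴/32 = 4.32×10^-7 m⁴.
θ = (T/G)·Σ L_i/J_i = (2158/76.9×10⁹)·(0.707/4.32×10^-7 + 0.818/6.91×10^-7 + 0.981/5.32×10^-6 + 0.328/4.32×10^-7) = 0.1057 rad.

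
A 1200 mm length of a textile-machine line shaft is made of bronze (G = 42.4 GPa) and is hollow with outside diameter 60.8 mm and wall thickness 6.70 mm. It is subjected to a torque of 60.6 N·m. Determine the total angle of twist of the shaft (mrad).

J = π(d_o⁴ − d_i⁴)/32 = π(0.0608⁴ − 0.0474⁴)/32 = 8.460×10^-7 m⁴.
θ = T·L/(G·J) = 60.60 × 1.20 / (42.4×10⁹ × 8.460×10^-7) = 2.027×10^-3 rad.

2.03 mrad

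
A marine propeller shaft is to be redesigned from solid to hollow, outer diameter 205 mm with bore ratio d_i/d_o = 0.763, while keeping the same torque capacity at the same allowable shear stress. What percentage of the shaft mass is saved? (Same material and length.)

Equal τ_max and T ⇒ the solid shaft needs d_s³ = d_o³(1−k⁴), so d_s = 205·(1−0.763⁴)^(1/3) = 178.6 mm.
Area ratio A_h/A_s = d_o²(1−k²)/d_s² = (1−k²)/(1−k⁴)^(2/3) = 0.5506.
Mass saving = 1 − 0.5506 = 44.9 %.

44.9 %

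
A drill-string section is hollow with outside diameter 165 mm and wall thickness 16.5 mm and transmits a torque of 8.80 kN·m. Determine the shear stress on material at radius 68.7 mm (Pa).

1.41e7 Pa

J = π(d_o⁴ − d_i⁴)/32 = π(0.165⁴ − 0.132⁴)/32 = 4.296×10^-5 m⁴.
Shear stress varies linearly with radius: τ = T·r/J = 8800 × 0.0687 / 4.296×10^-5 = 1.407×10^7 Pa.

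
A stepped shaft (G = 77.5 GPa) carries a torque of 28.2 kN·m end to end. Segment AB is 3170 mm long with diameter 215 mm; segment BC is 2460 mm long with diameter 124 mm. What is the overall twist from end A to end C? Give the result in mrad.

J_AB = π(0.215)⁴/32 = 2.10×10^-4 m⁴; J_BC = π(0.124)⁴/32 = 2.32×10^-5 m⁴.
θ = (T/G)·Σ L_i/J_i = (28200/77.5×10⁹)·(3.17/2.10×10^-4 + 2.46/2.32×10^-5) = 0.04406 rad.

44.1 mrad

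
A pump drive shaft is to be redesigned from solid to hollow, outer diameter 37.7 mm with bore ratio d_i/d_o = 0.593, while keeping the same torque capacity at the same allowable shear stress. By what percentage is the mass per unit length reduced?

Equal τ_max and T ⇒ the solid shaft needs d_s³ = d_o³(1−k⁴), so d_s = 37.7·(1−0.593⁴)^(1/3) = 36.08 mm.
Area ratio A_h/A_s = d_o²(1−k²)/d_s² = (1−k²)/(1−k⁴)^(2/3) = 0.7080.
Mass saving = 1 − 0.7080 = 29.2 %.

29.2 %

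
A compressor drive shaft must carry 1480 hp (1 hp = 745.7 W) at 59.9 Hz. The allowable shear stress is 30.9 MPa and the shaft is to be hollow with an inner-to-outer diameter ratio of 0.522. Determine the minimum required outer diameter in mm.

ω = 2π·59.9 = 376.4 rad/s, so T = P/ω = 1480×745.7 / 376.4 = 2932 N·m.
For a hollow shaft with d_i/d_o = 0.522: τ_max = 16T/(π d_o³ (1−k⁴)), so d_o = [16T/(π τ_allow (1−k⁴))]^(1/3) = [16·2932/(π·3.09×10^7·0.9258)]^(1/3) = 0.08052 m.

80.5 mm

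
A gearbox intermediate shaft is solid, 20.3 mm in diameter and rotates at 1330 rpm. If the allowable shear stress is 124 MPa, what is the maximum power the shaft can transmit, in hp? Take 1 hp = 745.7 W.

38.0 hp

J = πd⁴/32 = π(0.0203)⁴/32 = 1.667×10^-8 m⁴.
T_max = τ_allow·J/r = 1.24×10^8 × 1.667×10^-8 / 0.0102 = 203.7 N·m.
ω = 2π·1330/60 = 139.3 rad/s, so P_max = T_max·ω = 2.837×10^4 W.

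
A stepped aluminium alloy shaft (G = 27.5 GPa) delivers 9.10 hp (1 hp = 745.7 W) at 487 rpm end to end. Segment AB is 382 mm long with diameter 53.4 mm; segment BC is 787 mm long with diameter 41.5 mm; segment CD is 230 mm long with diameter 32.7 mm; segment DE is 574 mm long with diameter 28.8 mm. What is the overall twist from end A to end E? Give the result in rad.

0.0664 rad

ω = 2π·487/60 = 51.00 rad/s, so T = P/ω = 9.10×745.7 / 51.00 = 133.1 N·m.
J_AB = π(0.0534)⁴/32 = 7.98×10^-7 m⁴; J_BC = π(0.0415)⁴/32 = 2.91×10^-7 m⁴; J_CD = π(0.0327)⁴/32 = 1.12×10^-7 m⁴; J_DE = π(0.0288)⁴/32 = 6.75×10^-8 m⁴.
θ = (T/G)·Σ L_i/J_i = (133.1/27.5×10⁹)·(0.382/7.98×10^-7 + 0.787/2.91×10^-7 + 0.230/1.12×10^-7 + 0.574/6.75×10^-8) = 0.06643 rad.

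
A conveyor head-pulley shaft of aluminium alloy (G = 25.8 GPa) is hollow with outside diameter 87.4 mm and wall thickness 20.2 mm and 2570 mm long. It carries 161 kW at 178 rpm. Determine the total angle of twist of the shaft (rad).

0.164 rad

ω = 2π·178/60 = 18.64 rad/s, so T = P/ω = 161×10³ / 18.64 = 8637 N·m.
J = π(d_o⁴ − d_i⁴)/32 = π(0.0874⁴ − 0.0470⁴)/32 = 5.250×10^-6 m⁴.
θ = T·L/(G·J) = 8637 × 2.57 / (25.8×10⁹ × 5.250×10^-6) = 0.1639 rad.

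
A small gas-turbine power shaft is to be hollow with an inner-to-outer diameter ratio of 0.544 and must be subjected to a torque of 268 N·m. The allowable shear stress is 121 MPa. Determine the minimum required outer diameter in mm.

23.1 mm

For a hollow shaft with d_i/d_o = 0.544: τ_max = 16T/(π d_o³ (1−k⁴)), so d_o = [16T/(π τ_allow (1−k⁴))]^(1/3) = [16·268.0/(π·1.21×10^8·0.9124)]^(1/3) = 0.02312 m.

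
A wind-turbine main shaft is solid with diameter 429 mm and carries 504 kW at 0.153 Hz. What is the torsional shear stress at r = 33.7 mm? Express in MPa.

5.31 MPa

ω = 2π·0.153 = 0.9613 rad/s, so T = P/ω = 504×10³ / 0.9613 = 524300 N·m.
J = πd⁴/32 = π(0.429)⁴/32 = 3.325×10^-3 m⁴.
Shear stress varies linearly with radius: τ = T·r/J = 524300 × 0.0337 / 3.325×10^-3 = 5.313×10^6 Pa.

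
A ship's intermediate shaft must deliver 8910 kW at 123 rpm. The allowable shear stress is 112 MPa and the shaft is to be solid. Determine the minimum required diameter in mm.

ω = 2π·123/60 = 12.88 rad/s, so T = P/ω = 8910×10³ / 12.88 = 691700 N·m.
For a solid shaft τ_max = 16T/(πd³), so d = (16T/(π τ_allow))^(1/3) = (16·691700/(π·1.12×10^8))^(1/3) = 0.3157 m.

316 mm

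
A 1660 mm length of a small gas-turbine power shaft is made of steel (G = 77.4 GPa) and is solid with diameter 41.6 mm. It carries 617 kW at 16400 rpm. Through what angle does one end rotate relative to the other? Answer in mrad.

26.2 mrad

ω = 2π·16400/60 = 1717 rad/s, so T = P/ω = 617×10³ / 1717 = 359.3 N·m.
J = πd⁴/32 = π(0.0416)⁴/32 = 2.940×10^-7 m⁴.
θ = T·L/(G·J) = 359.3 × 1.66 / (77.4×10⁹ × 2.940×10^-7) = 0.02621 rad.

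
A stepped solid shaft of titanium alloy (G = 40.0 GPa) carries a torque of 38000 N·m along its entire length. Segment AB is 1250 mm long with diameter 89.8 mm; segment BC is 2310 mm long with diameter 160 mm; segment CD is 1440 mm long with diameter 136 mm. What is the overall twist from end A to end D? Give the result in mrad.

261 mrad

J_AB = π(0.0898)⁴/32 = 6.38×10^-6 m⁴; J_BC = π(0.160)⁴/32 = 6.43×10^-5 m⁴; J_CD = π(0.136)⁴/32 = 3.36×10^-5 m⁴.
θ = (T/G)·Σ L_i/J_i = (38000/40.0×10⁹)·(1.25/6.38×10^-6 + 2.31/6.43×10^-5 + 1.44/3.36×10^-5) = 0.2608 rad.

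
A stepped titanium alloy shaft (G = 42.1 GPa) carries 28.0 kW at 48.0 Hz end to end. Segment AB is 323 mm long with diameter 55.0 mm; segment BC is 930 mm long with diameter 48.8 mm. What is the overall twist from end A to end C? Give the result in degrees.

0.256°

ω = 2π·48.0 = 301.6 rad/s, so T = P/ω = 28.0×10³ / 301.6 = 92.84 N·m.
J_AB = π(0.0550)⁴/32 = 8.98×10^-7 m⁴; J_BC = π(0.0488)⁴/32 = 5.57×10^-7 m⁴.
θ = (T/G)·Σ L_i/J_i = (92.84/42.1×10⁹)·(0.323/8.98×10^-7 + 0.930/5.57×10^-7) = 4.476×10^-3 rad.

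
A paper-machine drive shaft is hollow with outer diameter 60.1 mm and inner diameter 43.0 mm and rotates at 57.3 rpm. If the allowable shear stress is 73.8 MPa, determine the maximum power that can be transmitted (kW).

13.9 kW

J = π(d_o⁴ − d_i⁴)/32 = π(0.0601⁴ − 0.0430⁴)/32 = 9.452×10^-7 m⁴.
T_max = τ_allow·J/r = 7.38×10^7 × 9.452×10^-7 / 0.0301 = 2321 N·m.
ω = 2π·57.3/60 = 6.000 rad/s, so P_max = T_max·ω = 1.393×10^4 W.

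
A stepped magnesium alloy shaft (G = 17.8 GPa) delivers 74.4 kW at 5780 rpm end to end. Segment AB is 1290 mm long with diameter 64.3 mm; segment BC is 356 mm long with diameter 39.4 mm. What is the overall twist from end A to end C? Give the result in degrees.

0.900°

ω = 2π·5780/60 = 605.3 rad/s, so T = P/ω = 74.4×10³ / 605.3 = 122.9 N·m.
J_AB = π(0.0643)⁴/32 = 1.68×10^-6 m⁴; J_BC = π(0.0394)⁴/32 = 2.37×10^-7 m⁴.
θ = (T/G)·Σ L_i/J_i = (122.9/17.8×10⁹)·(1.29/1.68×10^-6 + 0.356/2.37×10^-7) = 0.01570 rad.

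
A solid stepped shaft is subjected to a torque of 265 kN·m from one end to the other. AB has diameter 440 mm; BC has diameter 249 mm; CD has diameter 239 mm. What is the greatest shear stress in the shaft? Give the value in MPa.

98.9 MPa

Under the same torque, τ_max = 16T/(πd³) is largest where d is smallest — segment CD (d = 239 mm).
τ_max = 16·265000/(π·(0.239)³) = 9.886×10^7 Pa.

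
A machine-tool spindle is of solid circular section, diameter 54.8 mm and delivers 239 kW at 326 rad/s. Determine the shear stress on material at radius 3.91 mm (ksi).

ω = 326 rad/s, so T = P/ω = 239×10³ / 326.0 = 733.1 N·m.
J = πd⁴/32 = π(0.0548)⁴/32 = 8.854×10^-7 m⁴.
Shear stress varies linearly with radius: τ = T·r/J = 733.1 × 0.00391 / 8.854×10^-7 = 3.238×10^6 Pa.

0.470 ksi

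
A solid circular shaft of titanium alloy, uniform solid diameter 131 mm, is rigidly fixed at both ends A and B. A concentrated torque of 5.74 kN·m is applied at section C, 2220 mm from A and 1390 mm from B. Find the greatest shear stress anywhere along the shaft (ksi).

With uniform GJ and both ends fixed, compatibility θ_AC = θ_CB gives T_A·a = T_B·b, together with T_A + T_B = T₀.
T_A = T₀·b/(a+b) = 5740·1390/3610 = 2210 N·m; T_B = 3530 N·m.
τ in each portion: τ_AC = 5.01×10^6 Pa, τ_CB = 8.00×10^6 Pa; maximum is in CB.
τ_max = T_CB·r/J = 3530·0.0655/2.89×10^-5 = 7.997×10^6 Pa.

1.16 ksi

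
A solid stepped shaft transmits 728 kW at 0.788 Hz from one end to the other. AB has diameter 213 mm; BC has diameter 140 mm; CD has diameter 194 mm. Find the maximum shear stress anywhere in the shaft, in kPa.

273000 kPa

ω = 2π·0.788 = 4.951 rad/s, so T = P/ω = 728×10³ / 4.951 = 147000 N·m.
Under the same torque, τ_max = 16T/(πd³) is largest where d is smallest — segment BC (d = 140 mm).
τ_max = 16·147000/(π·(0.140)³) = 2.729×10^8 Pa.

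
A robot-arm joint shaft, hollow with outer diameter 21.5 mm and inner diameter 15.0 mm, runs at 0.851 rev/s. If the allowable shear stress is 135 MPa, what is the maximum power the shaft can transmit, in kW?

1.07 kW

J = π(d_o⁴ − d_i⁴)/32 = π(0.0215⁴ − 0.0150⁴)/32 = 1.601×10^-8 m⁴.
T_max = τ_allow·J/r = 1.35×10^8 × 1.601×10^-8 / 0.0107 = 201.0 N·m.
ω = 2π·0.851 = 5.347 rad/s, so P_max = T_max·ω = 1075 W.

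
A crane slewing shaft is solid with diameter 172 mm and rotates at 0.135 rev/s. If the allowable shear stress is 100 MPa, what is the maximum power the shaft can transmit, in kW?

84.7 kW

J = πd⁴/32 = π(0.172)⁴/32 = 8.592×10^-5 m⁴.
T_max = τ_allow·J/r = 1.00×10^8 × 8.592×10^-5 / 0.0860 = 99910 N·m.
ω = 2π·0.135 = 0.8482 rad/s, so P_max = T_max·ω = 8.475×10^4 W.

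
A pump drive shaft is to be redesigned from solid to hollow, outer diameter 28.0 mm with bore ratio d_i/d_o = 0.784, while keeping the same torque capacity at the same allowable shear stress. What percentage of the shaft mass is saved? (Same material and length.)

47.1 %

Equal τ_max and T ⇒ the solid shaft needs d_s³ = d_o³(1−k⁴), so d_s = 28.0·(1−0.784⁴)^(1/3) = 23.90 mm.
Area ratio A_h/A_s = d_o²(1−k²)/d_s² = (1−k²)/(1−k⁴)^(2/3) = 0.5287.
Mass saving = 1 − 0.5287 = 47.1 %.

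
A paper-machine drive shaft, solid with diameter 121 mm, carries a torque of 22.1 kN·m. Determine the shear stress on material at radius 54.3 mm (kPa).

J = πd⁴/32 = π(0.121)⁴/32 = 2.104×10^-5 m⁴.
Shear stress varies linearly with radius: τ = T·r/J = 22100 × 0.0543 / 2.104×10^-5 = 5.702×10^7 Pa.

57000 kPa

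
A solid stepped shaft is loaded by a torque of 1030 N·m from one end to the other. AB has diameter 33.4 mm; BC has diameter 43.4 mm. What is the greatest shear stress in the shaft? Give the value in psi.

20400 psi

Under the same torque, τ_max = 16T/(πd³) is largest where d is smallest — segment AB (d = 33.4 mm).
τ_max = 16·1030/(π·(0.0334)³) = 1.408×10^8 Pa.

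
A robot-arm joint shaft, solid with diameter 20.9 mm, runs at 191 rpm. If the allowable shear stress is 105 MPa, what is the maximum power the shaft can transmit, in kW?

3.76 kW

J = πd⁴/32 = π(0.0209)⁴/32 = 1.873×10^-8 m⁴.
T_max = τ_allow·J/r = 1.05×10^8 × 1.873×10^-8 / 0.0104 = 188.2 N·m.
ω = 2π·191/60 = 20.00 rad/s, so P_max = T_max·ω = 3765 W.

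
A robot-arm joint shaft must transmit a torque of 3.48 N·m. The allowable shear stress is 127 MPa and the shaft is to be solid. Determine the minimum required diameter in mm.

5.19 mm

For a solid shaft τ_max = 16T/(πd³), so d = (16T/(π τ_allow))^(1/3) = (16·3.480/(π·1.27×10^8))^(1/3) = 0.005187 m.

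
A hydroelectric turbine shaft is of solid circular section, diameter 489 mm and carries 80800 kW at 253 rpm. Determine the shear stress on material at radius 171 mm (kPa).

ω = 2π·253/60 = 26.49 rad/s, so T = P/ω = 80800×10³ / 26.49 = 3.050e6 N·m.
J = πd⁴/32 = π(0.489)⁴/32 = 5.614×10^-3 m⁴.
Shear stress varies linearly with radius: τ = T·r/J = 3.050e6 × 0.171 / 5.614×10^-3 = 9.290×10^7 Pa.

92900 kPa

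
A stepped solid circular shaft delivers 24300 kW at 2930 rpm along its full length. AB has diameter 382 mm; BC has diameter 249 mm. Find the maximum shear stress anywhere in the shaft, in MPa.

26.1 MPa

ω = 2π·2930/60 = 306.8 rad/s, so T = P/ω = 24300×10³ / 306.8 = 79200 N·m.
Under the same torque, τ_max = 16T/(πd³) is largest where d is smallest — segment BC (d = 249 mm).
τ_max = 16·79200/(π·(0.249)³) = 2.613×10^7 Pa.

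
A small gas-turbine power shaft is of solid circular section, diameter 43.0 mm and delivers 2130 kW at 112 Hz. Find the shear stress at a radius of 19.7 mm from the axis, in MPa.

ω = 2π·112 = 703.7 rad/s, so T = P/ω = 2130×10³ / 703.7 = 3027 N·m.
J = πd⁴/32 = π(0.0430)⁴/32 = 3.356×10^-7 m⁴.
Shear stress varies linearly with radius: τ = T·r/J = 3027 × 0.0197 / 3.356×10^-7 = 1.777×10^8 Pa.

178 MPa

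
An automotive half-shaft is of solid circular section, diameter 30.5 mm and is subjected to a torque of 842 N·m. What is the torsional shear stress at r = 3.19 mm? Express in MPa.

J = πd⁴/32 = π(0.0305)⁴/32 = 8.496×10^-8 m⁴.
Shear stress varies linearly with radius: τ = T·r/J = 842.0 × 0.00319 / 8.496×10^-8 = 3.162×10^7 Pa.

31.6 MPa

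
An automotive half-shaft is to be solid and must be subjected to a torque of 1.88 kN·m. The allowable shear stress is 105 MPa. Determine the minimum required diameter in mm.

For a solid shaft τ_max = 16T/(πd³), so d = (16T/(π τ_allow))^(1/3) = (16·1880/(π·1.05×10^8))^(1/3) = 0.04501 m.

45.0 mm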